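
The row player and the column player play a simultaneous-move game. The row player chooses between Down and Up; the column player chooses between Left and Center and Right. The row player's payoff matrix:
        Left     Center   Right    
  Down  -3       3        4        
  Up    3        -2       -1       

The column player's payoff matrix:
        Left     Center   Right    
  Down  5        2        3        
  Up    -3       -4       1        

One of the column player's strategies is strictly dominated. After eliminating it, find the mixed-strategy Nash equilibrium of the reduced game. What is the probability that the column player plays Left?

q = 5/11

The column player's strategy Center is strictly dominated by Left: 5 > 2 and -3 > -4. Eliminate Center.
The row player's indifference between Down and Up determines the column player's mixing probability q:
  the row player's payoff to Down: q·(-3) + (1−q)·4 = -7q + 4
  the row player's payoff to Up: q·3 + (1−q)·(-1) = 4q - 1
  -7q + 4 = 4q - 1  ⇒  -11q = -5  ⇒  q = 5/11.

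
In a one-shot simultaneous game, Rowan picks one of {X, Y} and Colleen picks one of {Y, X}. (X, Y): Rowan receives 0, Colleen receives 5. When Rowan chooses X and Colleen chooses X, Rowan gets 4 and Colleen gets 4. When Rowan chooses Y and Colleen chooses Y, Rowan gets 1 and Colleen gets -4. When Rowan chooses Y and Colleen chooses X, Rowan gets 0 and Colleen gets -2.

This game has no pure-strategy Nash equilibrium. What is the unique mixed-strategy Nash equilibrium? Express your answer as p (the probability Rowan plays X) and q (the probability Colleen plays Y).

In a mixed equilibrium Colleen is indifferent between Y and X; this condition fixes p.
  Colleen's expected payoff from Y: p·5 + (1−p)·(-4) = 9p - 4
  Colleen's expected payoff from X: p·4 + (1−p)·(-2) = 6p - 2
  9p - 4 = 6p - 2  ⇒  3p = 2  ⇒  p = 2/3.
For Rowan to be willing to mix, Rowan must be indifferent between X and Y, which pins down Colleen's mix.
  Rowan's expected payoff from X: q·0 + (1−q)·4 = -4q + 4
  Rowan's expected payoff from Y: q·1 + (1−q)·0 = q
  -4q + 4 = q  ⇒  -5q = -4  ⇒  q = 4/5.

p = 2/3, q = 4/5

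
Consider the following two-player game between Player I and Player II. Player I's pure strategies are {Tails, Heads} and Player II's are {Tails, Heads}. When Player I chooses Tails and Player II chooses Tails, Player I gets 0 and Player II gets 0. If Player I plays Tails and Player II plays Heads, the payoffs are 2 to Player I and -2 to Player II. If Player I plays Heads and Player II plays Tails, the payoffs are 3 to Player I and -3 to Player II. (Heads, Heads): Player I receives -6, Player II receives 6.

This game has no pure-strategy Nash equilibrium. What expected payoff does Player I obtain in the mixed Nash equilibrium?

6/11

In a mixed equilibrium Player I is indifferent between Tails and Heads; this condition fixes q.
  Player I's payoff from Tails: q·0 + (1−q)·2 = -2q + 2
  Player I's payoff from Heads: q·3 + (1−q)·(-6) = 9q - 6
  -2q + 2 = 9q - 6  ⇒  -11q = -8  ⇒  q = 8/11.
At equilibrium Player I is indifferent across rows, so Player I's payoff equals the payoff from Tails: (8/11)·0 + (3/11)·2 = 6/11.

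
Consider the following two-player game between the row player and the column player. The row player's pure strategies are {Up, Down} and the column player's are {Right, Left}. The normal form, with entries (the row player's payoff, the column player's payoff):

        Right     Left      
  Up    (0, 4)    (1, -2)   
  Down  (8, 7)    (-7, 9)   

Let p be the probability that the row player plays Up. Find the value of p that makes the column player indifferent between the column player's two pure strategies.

p = 1/4

In a mixed equilibrium the column player is indifferent between Right and Left; this condition fixes p.
  the column player's payoff from Right: p·4 + (1−p)·7 = -3p + 7
  the column player's payoff from Left: p·(-2) + (1−p)·9 = -11p + 9
  -3p + 7 = -11p + 9  ⇒  8p = 2  ⇒  p = 1/4.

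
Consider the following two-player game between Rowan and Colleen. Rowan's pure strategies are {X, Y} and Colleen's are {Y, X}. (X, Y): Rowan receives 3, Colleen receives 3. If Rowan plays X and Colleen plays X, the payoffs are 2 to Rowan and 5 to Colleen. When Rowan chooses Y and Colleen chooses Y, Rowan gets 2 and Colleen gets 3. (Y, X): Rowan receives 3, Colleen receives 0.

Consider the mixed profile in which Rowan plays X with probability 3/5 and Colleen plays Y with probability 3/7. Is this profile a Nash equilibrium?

No

Given Colleen's mix q = 3/7, Rowan's payoff from X is 17/7 but from Y is 18/7. Rowan strictly prefers Y, so Rowan would not mix.
So the proposed profile is not a Nash equilibrium.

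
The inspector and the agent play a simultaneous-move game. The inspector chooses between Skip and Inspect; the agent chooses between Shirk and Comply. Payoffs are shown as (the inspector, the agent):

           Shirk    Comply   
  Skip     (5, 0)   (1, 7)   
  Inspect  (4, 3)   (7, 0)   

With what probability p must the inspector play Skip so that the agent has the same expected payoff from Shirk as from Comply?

p = 3/10

Set the agent's expected payoff from Shirk equal to that from Comply:
  the agent's payoff from Shirk: p·0 + (1−p)·3 = -3p + 3
  the agent's payoff from Comply: p·7 + (1−p)·0 = 7p
  -3p + 3 = 7p  ⇒  -10p = -3  ⇒  p = 3/10.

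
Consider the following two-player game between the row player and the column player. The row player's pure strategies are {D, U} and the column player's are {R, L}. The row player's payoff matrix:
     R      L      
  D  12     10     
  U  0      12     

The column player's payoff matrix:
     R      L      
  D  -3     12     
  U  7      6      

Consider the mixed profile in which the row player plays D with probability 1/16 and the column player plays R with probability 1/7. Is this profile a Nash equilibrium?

Check the column player's indifference given the row player's mix p = 1/16:
  payoff from R = 51/8; payoff from L = 51/8 — equal.
Check the row player's indifference given the column player's mix q = 1/7:
  payoff from D = 72/7; payoff from U = 72/7 — equal.
Both players are indifferent, so neither can profitably deviate.

Yes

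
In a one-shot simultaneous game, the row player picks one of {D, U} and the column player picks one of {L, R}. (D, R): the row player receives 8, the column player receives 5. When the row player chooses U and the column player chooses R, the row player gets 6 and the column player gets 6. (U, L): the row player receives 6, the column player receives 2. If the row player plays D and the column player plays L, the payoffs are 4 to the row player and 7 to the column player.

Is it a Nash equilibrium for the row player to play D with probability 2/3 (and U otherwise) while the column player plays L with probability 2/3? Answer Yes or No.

No

Given the column player's mix q = 2/3, the row player's payoff from D is 16/3 but from U is 6. The row player strictly prefers U, so the row player would not mix.
So the proposed profile is not a Nash equilibrium.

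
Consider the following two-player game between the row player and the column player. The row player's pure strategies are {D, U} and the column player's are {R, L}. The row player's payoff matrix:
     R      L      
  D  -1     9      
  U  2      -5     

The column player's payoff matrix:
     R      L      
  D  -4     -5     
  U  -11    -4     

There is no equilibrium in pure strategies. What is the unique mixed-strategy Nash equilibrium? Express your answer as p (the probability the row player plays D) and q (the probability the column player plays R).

Set the column player's expected payoff from R equal to that from L:
  the column player's expected payoff from R: p·(-4) + (1−p)·(-11) = 7p - 11
  the column player's expected payoff from L: p·(-5) + (1−p)·(-4) = -p - 4
  7p - 11 = -p - 4  ⇒  8p = 7  ⇒  p = 7/8.
The column player's mix must leave the row player indifferent between D and U.
  the row player's payoff to D: q·(-1) + (1−q)·9 = -10q + 9
  the row player's payoff to U: q·2 + (1−q)·(-5) = 7q - 5
  -10q + 9 = 7q - 5  ⇒  -17q = -14  ⇒  q = 14/17.

p = 7/8, q = 14/17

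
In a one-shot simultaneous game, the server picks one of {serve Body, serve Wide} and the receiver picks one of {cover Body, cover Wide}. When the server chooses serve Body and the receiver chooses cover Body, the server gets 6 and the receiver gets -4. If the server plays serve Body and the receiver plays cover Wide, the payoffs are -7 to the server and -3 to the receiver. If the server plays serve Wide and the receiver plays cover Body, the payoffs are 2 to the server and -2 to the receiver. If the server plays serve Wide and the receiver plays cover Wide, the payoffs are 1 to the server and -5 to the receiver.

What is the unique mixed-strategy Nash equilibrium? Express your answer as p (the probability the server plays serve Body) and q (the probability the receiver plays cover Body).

In a mixed equilibrium the receiver is indifferent between cover Body and cover Wide; this condition fixes p.
  the receiver's payoff from cover Body: p·(-4) + (1−p)·(-2) = -2p - 2
  the receiver's payoff from cover Wide: p·(-3) + (1−p)·(-5) = 2p - 5
  -2p - 2 = 2p - 5  ⇒  -4p = -3  ⇒  p = 3/4.
Set the server's expected payoff from serve Body equal to that from serve Wide:
  the server's payoff from serve Body: q·6 + (1−q)·(-7) = 13q - 7
  the server's payoff from serve Wide: q·2 + (1−q)·1 = q + 1
  13q - 7 = q + 1  ⇒  12q = 8  ⇒  q = 2/3.

p = 3/4, q = 2/3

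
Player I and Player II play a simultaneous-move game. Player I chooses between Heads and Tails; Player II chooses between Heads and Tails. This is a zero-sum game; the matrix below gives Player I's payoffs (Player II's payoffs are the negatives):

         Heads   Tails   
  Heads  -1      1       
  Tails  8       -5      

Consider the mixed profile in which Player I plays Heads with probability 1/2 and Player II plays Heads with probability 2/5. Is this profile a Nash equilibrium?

No

Given Player I's mix p = 1/2, Player II's payoff from Heads is -7/2 but from Tails is 2. Player II strictly prefers Tails, so Player II would not mix.
So the proposed profile is not a Nash equilibrium.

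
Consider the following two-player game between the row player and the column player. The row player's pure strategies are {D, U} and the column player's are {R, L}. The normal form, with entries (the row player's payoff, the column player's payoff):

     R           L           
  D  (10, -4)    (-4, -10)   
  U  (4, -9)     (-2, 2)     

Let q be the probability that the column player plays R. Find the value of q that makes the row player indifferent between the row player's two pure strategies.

q = 1/4

In a mixed equilibrium the row player is indifferent between D and U; this condition fixes q.
  the row player's payoff from D: q·10 + (1−q)·(-4) = 14q - 4
  the row player's payoff from U: q·4 + (1−q)·(-2) = 6q - 2
  14q - 4 = 6q - 2  ⇒  8q = 2  ⇒  q = 1/4.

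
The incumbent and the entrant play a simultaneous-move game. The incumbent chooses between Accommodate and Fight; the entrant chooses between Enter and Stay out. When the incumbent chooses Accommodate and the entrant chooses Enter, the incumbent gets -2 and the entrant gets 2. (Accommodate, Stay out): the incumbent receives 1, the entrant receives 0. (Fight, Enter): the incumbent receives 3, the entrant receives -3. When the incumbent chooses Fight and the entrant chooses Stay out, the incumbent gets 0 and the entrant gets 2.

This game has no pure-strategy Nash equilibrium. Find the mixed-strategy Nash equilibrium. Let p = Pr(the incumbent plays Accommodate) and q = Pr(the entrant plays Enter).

p = 5/7, q = 1/6

The incumbent's mix must leave the entrant indifferent between Enter and Stay out.
  the entrant's payoff from Enter: p·2 + (1−p)·(-3) = 5p - 3
  the entrant's payoff from Stay out: p·0 + (1−p)·2 = -2p + 2
  5p - 3 = -2p + 2  ⇒  7p = 5  ⇒  p = 5/7.
For the incumbent to be willing to mix, the incumbent must be indifferent between Accommodate and Fight, which pins down the entrant's mix.
  the incumbent's payoff from Accommodate: q·(-2) + (1−q)·1 = -3q + 1
  the incumbent's payoff from Fight: q·3 + (1−q)·0 = 3q
  -3q + 1 = 3q  ⇒  -6q = -1  ⇒  q = 1/6.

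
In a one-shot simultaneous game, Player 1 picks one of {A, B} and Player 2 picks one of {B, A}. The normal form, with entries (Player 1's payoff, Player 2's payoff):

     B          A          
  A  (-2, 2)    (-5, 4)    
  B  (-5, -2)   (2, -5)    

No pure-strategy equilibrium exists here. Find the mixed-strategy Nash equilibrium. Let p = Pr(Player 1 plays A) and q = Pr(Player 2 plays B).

Player 2's indifference between B and A determines Player 1's mixing probability p:
  Player 2's payoff to B: p·2 + (1−p)·(-2) = 4p - 2
  Player 2's payoff to A: p·4 + (1−p)·(-5) = 9p - 5
  4p - 2 = 9p - 5  ⇒  -5p = -3  ⇒  p = 3/5.
Player 2's mix must leave Player 1 indifferent between A and B.
  Player 1's payoff to A: q·(-2) + (1−q)·(-5) = 3q - 5
  Player 1's payoff to B: q·(-5) + (1−q)·2 = -7q + 2
  3q - 5 = -7q + 2  ⇒  10q = 7  ⇒  q = 7/10.

p = 3/5, q = 7/10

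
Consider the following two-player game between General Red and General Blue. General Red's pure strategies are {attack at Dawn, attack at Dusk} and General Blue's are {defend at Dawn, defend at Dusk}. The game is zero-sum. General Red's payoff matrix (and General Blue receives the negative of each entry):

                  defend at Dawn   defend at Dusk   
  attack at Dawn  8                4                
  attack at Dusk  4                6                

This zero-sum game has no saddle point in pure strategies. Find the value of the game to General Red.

General Blue's mix must leave General Red indifferent between attack at Dawn and attack at Dusk.
  General Red's expected payoff from attack at Dawn: q·8 + (1−q)·4 = 4q + 4
  General Red's expected payoff from attack at Dusk: q·4 + (1−q)·6 = -2q + 6
  4q + 4 = -2q + 6  ⇒  6q = 2  ⇒  q = 1/3.
The value is General Red's expected payoff against this mix (using attack at Dawn): (1/3)·8 + (2/3)·4 = 16/3.

v = 16/3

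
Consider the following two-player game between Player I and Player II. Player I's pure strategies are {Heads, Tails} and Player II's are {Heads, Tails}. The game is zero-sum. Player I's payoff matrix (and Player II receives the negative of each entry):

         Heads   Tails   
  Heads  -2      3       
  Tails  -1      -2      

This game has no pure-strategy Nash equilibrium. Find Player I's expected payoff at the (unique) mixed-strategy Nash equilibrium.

-7/6

Player I's indifference between Heads and Tails determines Player II's mixing probability q:
  Player I's expected payoff from Heads: q·(-2) + (1−q)·3 = -5q + 3
  Player I's expected payoff from Tails: q·(-1) + (1−q)·(-2) = q - 2
  -5q + 3 = q - 2  ⇒  -6q = -5  ⇒  q = 5/6.
At equilibrium Player I is indifferent across rows, so Player I's payoff equals the payoff from Heads: (5/6)·(-2) + (1/6)·3 = -7/6.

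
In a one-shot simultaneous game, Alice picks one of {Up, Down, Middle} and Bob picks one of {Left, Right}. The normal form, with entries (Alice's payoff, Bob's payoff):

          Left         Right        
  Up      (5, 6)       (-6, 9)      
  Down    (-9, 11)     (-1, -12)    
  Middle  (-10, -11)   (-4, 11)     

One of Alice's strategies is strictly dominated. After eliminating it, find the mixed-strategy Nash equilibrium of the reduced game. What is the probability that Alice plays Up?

p = 23/26

Alice's strategy Middle is strictly dominated by Down: -9 > -10 and -1 > -4. Eliminate Middle.
For Bob to be willing to mix, Bob must be indifferent between Left and Right, which pins down Alice's mix.
  Bob's payoff to Left: p·6 + (1−p)·11 = -5p + 11
  Bob's payoff to Right: p·9 + (1−p)·(-12) = 21p - 12
  -5p + 11 = 21p - 12  ⇒  -26p = -23  ⇒  p = 23/26.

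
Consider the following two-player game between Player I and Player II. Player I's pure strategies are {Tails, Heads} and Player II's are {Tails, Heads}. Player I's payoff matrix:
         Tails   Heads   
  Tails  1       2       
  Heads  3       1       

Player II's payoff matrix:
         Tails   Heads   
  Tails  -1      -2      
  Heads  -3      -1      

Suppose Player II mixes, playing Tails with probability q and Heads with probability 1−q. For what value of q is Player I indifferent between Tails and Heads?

Player I's indifference between Tails and Heads determines Player II's mixing probability q:
  Player I's payoff from Tails: q·1 + (1−q)·2 = -q + 2
  Player I's payoff from Heads: q·3 + (1−q)·1 = 2q + 1
  -q + 2 = 2q + 1  ⇒  -3q = -1  ⇒  q = 1/3.

q = 1/3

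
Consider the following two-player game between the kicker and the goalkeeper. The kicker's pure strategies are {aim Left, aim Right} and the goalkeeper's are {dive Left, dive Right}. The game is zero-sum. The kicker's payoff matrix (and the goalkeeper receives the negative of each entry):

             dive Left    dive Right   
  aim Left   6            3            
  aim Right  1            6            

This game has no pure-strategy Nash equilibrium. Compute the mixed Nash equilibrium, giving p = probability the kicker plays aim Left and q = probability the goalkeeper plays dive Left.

Set the goalkeeper's expected payoff from dive Left equal to that from dive Right:
  the goalkeeper's payoff to dive Left: p·(-6) + (1−p)·(-1) = -5p - 1
  the goalkeeper's payoff to dive Right: p·(-3) + (1−p)·(-6) = 3p - 6
  -5p - 1 = 3p - 6  ⇒  -8p = -5  ⇒  p = 5/8.
For the kicker to be willing to mix, the kicker must be indifferent between aim Left and aim Right, which pins down the goalkeeper's mix.
  the kicker's expected payoff from aim Left: q·6 + (1−q)·3 = 3q + 3
  the kicker's expected payoff from aim Right: q·1 + (1−q)·6 = -5q + 6
  3q + 3 = -5q + 6  ⇒  8q = 3  ⇒  q = 3/8.

p = 5/8, q = 3/8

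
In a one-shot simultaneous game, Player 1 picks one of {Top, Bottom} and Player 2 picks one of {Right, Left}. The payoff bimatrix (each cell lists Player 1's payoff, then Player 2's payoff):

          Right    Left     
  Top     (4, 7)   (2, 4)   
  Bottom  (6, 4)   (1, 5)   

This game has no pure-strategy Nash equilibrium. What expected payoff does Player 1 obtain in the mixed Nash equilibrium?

Player 1's indifference between Top and Bottom determines Player 2's mixing probability q:
  Player 1's expected payoff from Top: q·4 + (1−q)·2 = 2q + 2
  Player 1's expected payoff from Bottom: q·6 + (1−q)·1 = 5q + 1
  2q + 2 = 5q + 1  ⇒  -3q = -1  ⇒  q = 1/3.
At equilibrium Player 1 is indifferent across rows, so Player 1's payoff equals the payoff from Top: (1/3)·4 + (2/3)·2 = 8/3.

8/3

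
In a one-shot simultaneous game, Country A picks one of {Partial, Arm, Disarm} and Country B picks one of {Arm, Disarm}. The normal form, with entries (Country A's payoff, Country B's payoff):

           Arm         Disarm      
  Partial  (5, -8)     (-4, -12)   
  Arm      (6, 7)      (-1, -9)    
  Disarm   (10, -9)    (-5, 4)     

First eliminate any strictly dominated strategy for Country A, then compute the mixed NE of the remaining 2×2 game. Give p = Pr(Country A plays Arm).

Country A's strategy Partial is strictly dominated by Arm: 6 > 5 and -1 > -4. Eliminate Partial.
Country A's mix must leave Country B indifferent between Arm and Disarm.
  Country B's payoff to Arm: p·7 + (1−p)·(-9) = 16p - 9
  Country B's payoff to Disarm: p·(-9) + (1−p)·4 = -13p + 4
  16p - 9 = -13p + 4  ⇒  29p = 13  ⇒  p = 13/29.

p = 13/29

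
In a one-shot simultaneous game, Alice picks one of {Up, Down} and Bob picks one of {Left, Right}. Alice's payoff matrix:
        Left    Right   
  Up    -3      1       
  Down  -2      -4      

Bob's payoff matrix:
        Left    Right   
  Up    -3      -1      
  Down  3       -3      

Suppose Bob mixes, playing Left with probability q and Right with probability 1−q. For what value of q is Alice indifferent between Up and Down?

Alice's indifference between Up and Down determines Bob's mixing probability q:
  Alice's expected payoff from Up: q·(-3) + (1−q)·1 = -4q + 1
  Alice's expected payoff from Down: q·(-2) + (1−q)·(-4) = 2q - 4
  -4q + 1 = 2q - 4  ⇒  -6q = -5  ⇒  q = 5/6.

q = 5/6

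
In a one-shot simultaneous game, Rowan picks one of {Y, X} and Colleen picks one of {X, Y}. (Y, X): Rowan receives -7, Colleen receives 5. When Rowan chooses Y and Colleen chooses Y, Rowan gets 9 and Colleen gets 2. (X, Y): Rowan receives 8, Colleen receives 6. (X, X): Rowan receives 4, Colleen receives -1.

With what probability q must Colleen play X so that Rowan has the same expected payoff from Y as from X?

Rowan's indifference between Y and X determines Colleen's mixing probability q:
  Rowan's payoff from Y: q·(-7) + (1−q)·9 = -16q + 9
  Rowan's payoff from X: q·4 + (1−q)·8 = -4q + 8
  -16q + 9 = -4q + 8  ⇒  -12q = -1  ⇒  q = 1/12.

q = 1/12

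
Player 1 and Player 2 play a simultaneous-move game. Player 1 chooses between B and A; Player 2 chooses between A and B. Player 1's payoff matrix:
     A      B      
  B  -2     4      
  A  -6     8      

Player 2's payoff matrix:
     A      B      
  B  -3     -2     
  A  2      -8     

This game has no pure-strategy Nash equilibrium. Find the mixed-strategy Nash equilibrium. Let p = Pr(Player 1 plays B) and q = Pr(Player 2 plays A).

Player 2's indifference between A and B determines Player 1's mixing probability p:
  Player 2's expected payoff from A: p·(-3) + (1−p)·2 = -5p + 2
  Player 2's expected payoff from B: p·(-2) + (1−p)·(-8) = 6p - 8
  -5p + 2 = 6p - 8  ⇒  -11p = -10  ⇒  p = 10/11.
In a mixed equilibrium Player 1 is indifferent between B and A; this condition fixes q.
  Player 1's payoff from B: q·(-2) + (1−q)·4 = -6q + 4
  Player 1's payoff from A: q·(-6) + (1−q)·8 = -14q + 8
  -6q + 4 = -14q + 8  ⇒  8q = 4  ⇒  q = 1/2.

p = 10/11, q = 1/2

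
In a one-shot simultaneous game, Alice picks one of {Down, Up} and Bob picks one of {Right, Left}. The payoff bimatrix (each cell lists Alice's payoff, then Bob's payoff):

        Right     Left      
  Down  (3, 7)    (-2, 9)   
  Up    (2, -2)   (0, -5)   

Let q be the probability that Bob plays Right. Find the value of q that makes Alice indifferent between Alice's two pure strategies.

For Alice to be willing to mix, Alice must be indifferent between Down and Up, which pins down Bob's mix.
  Alice's payoff to Down: q·3 + (1−q)·(-2) = 5q - 2
  Alice's payoff to Up: q·2 + (1−q)·0 = 2q
  5q - 2 = 2q  ⇒  3q = 2  ⇒  q = 2/3.

q = 2/3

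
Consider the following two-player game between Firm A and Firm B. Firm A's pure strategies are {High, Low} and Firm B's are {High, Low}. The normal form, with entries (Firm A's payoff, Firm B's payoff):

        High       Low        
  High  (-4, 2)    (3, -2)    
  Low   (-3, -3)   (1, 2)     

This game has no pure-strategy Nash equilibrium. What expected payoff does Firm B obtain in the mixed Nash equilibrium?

In a mixed equilibrium Firm B is indifferent between High and Low; this condition fixes p.
  Firm B's payoff from High: p·2 + (1−p)·(-3) = 5p - 3
  Firm B's payoff from Low: p·(-2) + (1−p)·2 = -4p + 2
  5p - 3 = -4p + 2  ⇒  9p = 5  ⇒  p = 5/9.
At equilibrium Firm B is indifferent across columns, so Firm B's payoff equals the payoff from High: (5/9)·2 + (4/9)·(-3) = -2/9.

-2/9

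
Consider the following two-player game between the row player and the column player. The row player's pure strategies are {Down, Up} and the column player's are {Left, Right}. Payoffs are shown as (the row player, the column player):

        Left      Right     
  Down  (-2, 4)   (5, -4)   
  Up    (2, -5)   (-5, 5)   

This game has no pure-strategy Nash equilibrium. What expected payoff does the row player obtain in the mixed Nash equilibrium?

0

Set the row player's expected payoff from Down equal to that from Up:
  the row player's payoff from Down: q·(-2) + (1−q)·5 = -7q + 5
  the row player's payoff from Up: q·2 + (1−q)·(-5) = 7q - 5
  -7q + 5 = 7q - 5  ⇒  -14q = -10  ⇒  q = 5/7.
At equilibrium the row player is indifferent across rows, so the row player's payoff equals the payoff from Down: (5/7)·(-2) + (2/7)·5 = 0.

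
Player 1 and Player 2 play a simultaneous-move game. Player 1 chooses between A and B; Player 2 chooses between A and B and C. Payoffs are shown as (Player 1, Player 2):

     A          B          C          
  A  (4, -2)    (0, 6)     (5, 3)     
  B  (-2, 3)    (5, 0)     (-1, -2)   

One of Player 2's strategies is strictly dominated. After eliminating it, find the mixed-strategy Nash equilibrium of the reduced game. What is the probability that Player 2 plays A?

Player 2's strategy C is strictly dominated by B: 6 > 3 and 0 > -2. Eliminate C.
In a mixed equilibrium Player 1 is indifferent between A and B; this condition fixes q.
  Player 1's expected payoff from A: q·4 + (1−q)·0 = 4q
  Player 1's expected payoff from B: q·(-2) + (1−q)·5 = -7q + 5
  4q = -7q + 5  ⇒  11q = 5  ⇒  q = 5/11.

q = 5/11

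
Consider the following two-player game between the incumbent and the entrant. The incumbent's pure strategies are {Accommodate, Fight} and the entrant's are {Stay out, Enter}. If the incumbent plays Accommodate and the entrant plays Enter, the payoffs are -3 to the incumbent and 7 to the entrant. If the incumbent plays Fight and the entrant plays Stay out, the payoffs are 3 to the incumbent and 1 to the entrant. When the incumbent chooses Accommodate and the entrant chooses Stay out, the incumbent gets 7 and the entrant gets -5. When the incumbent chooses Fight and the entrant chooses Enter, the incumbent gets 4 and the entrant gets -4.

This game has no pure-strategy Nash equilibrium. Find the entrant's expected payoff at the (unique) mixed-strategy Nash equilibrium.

The entrant's indifference between Stay out and Enter determines the incumbent's mixing probability p:
  the entrant's expected payoff from Stay out: p·(-5) + (1−p)·1 = -6p + 1
  the entrant's expected payoff from Enter: p·7 + (1−p)·(-4) = 11p - 4
  -6p + 1 = 11p - 4  ⇒  -17p = -5  ⇒  p = 5/17.
At equilibrium the entrant is indifferent across columns, so the entrant's payoff equals the payoff from Stay out: (5/17)·(-5) + (12/17)·1 = -13/17.

-13/17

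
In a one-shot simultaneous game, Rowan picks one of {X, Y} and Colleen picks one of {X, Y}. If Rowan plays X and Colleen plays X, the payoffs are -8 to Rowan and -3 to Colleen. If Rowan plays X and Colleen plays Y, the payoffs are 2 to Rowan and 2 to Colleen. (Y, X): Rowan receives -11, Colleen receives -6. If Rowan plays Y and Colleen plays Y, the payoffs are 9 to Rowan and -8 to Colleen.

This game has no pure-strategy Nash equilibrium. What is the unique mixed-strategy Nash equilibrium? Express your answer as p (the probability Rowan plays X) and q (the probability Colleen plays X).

p = 2/7, q = 7/10

Set Colleen's expected payoff from X equal to that from Y:
  Colleen's expected payoff from X: p·(-3) + (1−p)·(-6) = 3p - 6
  Colleen's expected payoff from Y: p·2 + (1−p)·(-8) = 10p - 8
  3p - 6 = 10p - 8  ⇒  -7p = -2  ⇒  p = 2/7.
Set Rowan's expected payoff from X equal to that from Y:
  Rowan's expected payoff from X: q·(-8) + (1−q)·2 = -10q + 2
  Rowan's expected payoff from Y: q·(-11) + (1−q)·9 = -20q + 9
  -10q + 2 = -20q + 9  ⇒  10q = 7  ⇒  q = 7/10.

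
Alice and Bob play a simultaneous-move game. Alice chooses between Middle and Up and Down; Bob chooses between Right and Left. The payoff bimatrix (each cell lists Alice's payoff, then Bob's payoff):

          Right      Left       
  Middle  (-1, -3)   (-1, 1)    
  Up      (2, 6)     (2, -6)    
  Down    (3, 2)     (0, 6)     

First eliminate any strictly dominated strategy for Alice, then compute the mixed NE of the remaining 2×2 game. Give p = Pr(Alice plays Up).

Alice's strategy Middle is strictly dominated by Up: 2 > -1 and 2 > -1. Eliminate Middle.
For Bob to be willing to mix, Bob must be indifferent between Right and Left, which pins down Alice's mix.
  Bob's payoff from Right: p·6 + (1−p)·2 = 4p + 2
  Bob's payoff from Left: p·(-6) + (1−p)·6 = -12p + 6
  4p + 2 = -12p + 6  ⇒  16p = 4  ⇒  p = 1/4.

p = 1/4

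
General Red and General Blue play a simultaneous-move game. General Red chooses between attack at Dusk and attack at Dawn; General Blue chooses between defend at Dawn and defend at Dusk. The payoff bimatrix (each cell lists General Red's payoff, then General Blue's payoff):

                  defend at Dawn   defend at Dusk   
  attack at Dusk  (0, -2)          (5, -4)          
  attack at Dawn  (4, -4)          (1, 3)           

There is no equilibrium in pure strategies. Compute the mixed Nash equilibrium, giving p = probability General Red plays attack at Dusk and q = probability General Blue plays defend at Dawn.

General Blue's indifference between defend at Dawn and defend at Dusk determines General Red's mixing probability p:
  General Blue's payoff to defend at Dawn: p·(-2) + (1−p)·(-4) = 2p - 4
  General Blue's payoff to defend at Dusk: p·(-4) + (1−p)·3 = -7p + 3
  2p - 4 = -7p + 3  ⇒  9p = 7  ⇒  p = 7/9.
General Blue's mix must leave General Red indifferent between attack at Dusk and attack at Dawn.
  General Red's expected payoff from attack at Dusk: q·0 + (1−q)·5 = -5q + 5
  General Red's expected payoff from attack at Dawn: q·4 + (1−q)·1 = 3q + 1
  -5q + 5 = 3q + 1  ⇒  -8q = -4  ⇒  q = 1/2.

p = 7/9, q = 1/2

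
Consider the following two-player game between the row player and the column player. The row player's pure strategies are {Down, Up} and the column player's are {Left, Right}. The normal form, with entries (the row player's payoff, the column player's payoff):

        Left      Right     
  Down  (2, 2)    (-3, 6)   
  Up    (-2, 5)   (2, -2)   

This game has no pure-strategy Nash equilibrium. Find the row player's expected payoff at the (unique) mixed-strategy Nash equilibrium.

-2/9

Set the row player's expected payoff from Down equal to that from Up:
  the row player's payoff to Down: q·2 + (1−q)·(-3) = 5q - 3
  the row player's payoff to Up: q·(-2) + (1−q)·2 = -4q + 2
  5q - 3 = -4q + 2  ⇒  9q = 5  ⇒  q = 5/9.
At equilibrium the row player is indifferent across rows, so the row player's payoff equals the payoff from Down: (5/9)·2 + (4/9)·(-3) = -2/9.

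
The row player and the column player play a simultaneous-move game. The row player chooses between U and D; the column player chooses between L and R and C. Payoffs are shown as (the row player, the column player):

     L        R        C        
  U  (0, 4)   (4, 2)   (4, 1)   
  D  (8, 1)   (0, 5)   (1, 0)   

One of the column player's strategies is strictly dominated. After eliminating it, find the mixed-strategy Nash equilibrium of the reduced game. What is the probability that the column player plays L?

The column player's strategy C is strictly dominated by L: 4 > 1 and 1 > 0. Eliminate C.
The row player's indifference between U and D determines the column player's mixing probability q:
  the row player's payoff from U: q·0 + (1−q)·4 = -4q + 4
  the row player's payoff from D: q·8 + (1−q)·0 = 8q
  -4q + 4 = 8q  ⇒  -12q = -4  ⇒  q = 1/3.

q = 1/3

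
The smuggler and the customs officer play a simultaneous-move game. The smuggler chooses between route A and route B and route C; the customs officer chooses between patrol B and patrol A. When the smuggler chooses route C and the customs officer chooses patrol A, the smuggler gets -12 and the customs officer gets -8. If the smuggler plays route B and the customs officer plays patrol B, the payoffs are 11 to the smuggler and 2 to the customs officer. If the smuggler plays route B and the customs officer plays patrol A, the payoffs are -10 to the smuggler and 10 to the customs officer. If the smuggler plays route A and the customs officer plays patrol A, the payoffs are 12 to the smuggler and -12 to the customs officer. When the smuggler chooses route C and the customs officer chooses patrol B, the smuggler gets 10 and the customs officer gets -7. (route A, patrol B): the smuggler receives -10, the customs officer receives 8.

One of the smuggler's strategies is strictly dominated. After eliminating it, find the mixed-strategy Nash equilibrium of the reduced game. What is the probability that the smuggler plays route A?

The smuggler's strategy route C is strictly dominated by route B: 11 > 10 and -10 > -12. Eliminate route C.
The smuggler's mix must leave the customs officer indifferent between patrol B and patrol A.
  the customs officer's payoff to patrol B: p·8 + (1−p)·2 = 6p + 2
  the customs officer's payoff to patrol A: p·(-12) + (1−p)·10 = -22p + 10
  6p + 2 = -22p + 10  ⇒  28p = 8  ⇒  p = 2/7.

p = 2/7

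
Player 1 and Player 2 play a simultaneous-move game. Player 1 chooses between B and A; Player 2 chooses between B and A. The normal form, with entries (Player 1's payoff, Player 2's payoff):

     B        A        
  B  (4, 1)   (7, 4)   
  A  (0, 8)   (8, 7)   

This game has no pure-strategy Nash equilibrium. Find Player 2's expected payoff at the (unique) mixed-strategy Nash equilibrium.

Player 2's indifference between B and A determines Player 1's mixing probability p:
  Player 2's expected payoff from B: p·1 + (1−p)·8 = -7p + 8
  Player 2's expected payoff from A: p·4 + (1−p)·7 = -3p + 7
  -7p + 8 = -3p + 7  ⇒  -4p = -1  ⇒  p = 1/4.
At equilibrium Player 2 is indifferent across columns, so Player 2's payoff equals the payoff from B: (1/4)·1 + (3/4)·8 = 25/4.

25/4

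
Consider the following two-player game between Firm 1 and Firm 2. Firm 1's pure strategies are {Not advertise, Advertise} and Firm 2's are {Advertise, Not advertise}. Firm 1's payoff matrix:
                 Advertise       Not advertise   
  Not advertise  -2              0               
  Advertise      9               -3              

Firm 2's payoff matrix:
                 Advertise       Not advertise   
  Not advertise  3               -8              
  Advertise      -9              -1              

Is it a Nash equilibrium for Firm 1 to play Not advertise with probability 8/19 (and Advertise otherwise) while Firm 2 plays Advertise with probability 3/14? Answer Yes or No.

Yes

Check Firm 2's indifference given Firm 1's mix p = 8/19:
  payoff from Advertise = -75/19; payoff from Not advertise = -75/19 — equal.
Check Firm 1's indifference given Firm 2's mix q = 3/14:
  payoff from Not advertise = -3/7; payoff from Advertise = -3/7 — equal.
Both players are indifferent, so neither can profitably deviate.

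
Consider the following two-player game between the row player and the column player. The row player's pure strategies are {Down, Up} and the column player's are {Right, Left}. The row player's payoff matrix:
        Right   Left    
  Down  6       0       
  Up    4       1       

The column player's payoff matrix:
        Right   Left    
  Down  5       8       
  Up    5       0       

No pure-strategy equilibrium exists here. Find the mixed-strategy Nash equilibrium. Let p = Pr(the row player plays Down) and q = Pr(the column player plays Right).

p = 5/8, q = 1/3

The column player's indifference between Right and Left determines the row player's mixing probability p:
  the column player's payoff to Right: p·5 + (1−p)·5 = 5
  the column player's payoff to Left: p·8 + (1−p)·0 = 8p
  5 = 8p  ⇒  -8p = -5  ⇒  p = 5/8.
Set the row player's expected payoff from Down equal to that from Up:
  the row player's payoff to Down: q·6 + (1−q)·0 = 6q
  the row player's payoff to Up: q·4 + (1−q)·1 = 3q + 1
  6q = 3q + 1  ⇒  3q = 1  ⇒  q = 1/3.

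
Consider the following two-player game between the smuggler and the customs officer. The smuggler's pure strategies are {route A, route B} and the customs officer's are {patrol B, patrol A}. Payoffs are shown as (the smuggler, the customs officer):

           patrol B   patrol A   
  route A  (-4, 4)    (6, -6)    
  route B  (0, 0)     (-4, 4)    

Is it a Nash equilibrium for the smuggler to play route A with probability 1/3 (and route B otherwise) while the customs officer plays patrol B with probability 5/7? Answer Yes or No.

No

Given the smuggler's mix p = 1/3, the customs officer's payoff from patrol B is 4/3 but from patrol A is 2/3. The customs officer strictly prefers patrol B, so the customs officer would not mix.
So the proposed profile is not a Nash equilibrium.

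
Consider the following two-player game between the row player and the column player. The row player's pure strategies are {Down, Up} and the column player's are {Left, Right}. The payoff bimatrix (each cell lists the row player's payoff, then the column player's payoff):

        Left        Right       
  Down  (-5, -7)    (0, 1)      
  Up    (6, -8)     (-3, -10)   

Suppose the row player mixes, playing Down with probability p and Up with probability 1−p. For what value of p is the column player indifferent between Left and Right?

p = 1/5

The column player's indifference between Left and Right determines the row player's mixing probability p:
  the column player's expected payoff from Left: p·(-7) + (1−p)·(-8) = p - 8
  the column player's expected payoff from Right: p·1 + (1−p)·(-10) = 11p - 10
  p - 8 = 11p - 10  ⇒  -10p = -2  ⇒  p = 1/5.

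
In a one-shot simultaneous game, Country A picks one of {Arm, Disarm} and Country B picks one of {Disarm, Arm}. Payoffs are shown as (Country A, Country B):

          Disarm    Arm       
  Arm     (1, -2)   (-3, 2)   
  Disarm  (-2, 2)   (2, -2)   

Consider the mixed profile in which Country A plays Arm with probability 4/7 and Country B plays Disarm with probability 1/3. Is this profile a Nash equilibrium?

No

Given Country A's mix p = 4/7, Country B's payoff from Disarm is -2/7 but from Arm is 2/7. Country B strictly prefers Arm, so Country B would not mix.
So the proposed profile is not a Nash equilibrium.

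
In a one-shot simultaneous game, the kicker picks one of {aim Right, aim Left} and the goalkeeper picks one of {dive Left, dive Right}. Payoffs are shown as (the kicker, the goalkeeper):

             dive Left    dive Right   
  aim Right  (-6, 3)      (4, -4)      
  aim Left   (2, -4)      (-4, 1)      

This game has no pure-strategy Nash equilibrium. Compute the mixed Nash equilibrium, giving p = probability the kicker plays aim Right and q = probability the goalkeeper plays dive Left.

In a mixed equilibrium the goalkeeper is indifferent between dive Left and dive Right; this condition fixes p.
  the goalkeeper's expected payoff from dive Left: p·3 + (1−p)·(-4) = 7p - 4
  the goalkeeper's expected payoff from dive Right: p·(-4) + (1−p)·1 = -5p + 1
  7p - 4 = -5p + 1  ⇒  12p = 5  ⇒  p = 5/12.
In a mixed equilibrium the kicker is indifferent between aim Right and aim Left; this condition fixes q.
  the kicker's payoff to aim Right: q·(-6) + (1−q)·4 = -10q + 4
  the kicker's payoff to aim Left: q·2 + (1−q)·(-4) = 6q - 4
  -10q + 4 = 6q - 4  ⇒  -16q = -8  ⇒  q = 1/2.

p = 5/12, q = 1/2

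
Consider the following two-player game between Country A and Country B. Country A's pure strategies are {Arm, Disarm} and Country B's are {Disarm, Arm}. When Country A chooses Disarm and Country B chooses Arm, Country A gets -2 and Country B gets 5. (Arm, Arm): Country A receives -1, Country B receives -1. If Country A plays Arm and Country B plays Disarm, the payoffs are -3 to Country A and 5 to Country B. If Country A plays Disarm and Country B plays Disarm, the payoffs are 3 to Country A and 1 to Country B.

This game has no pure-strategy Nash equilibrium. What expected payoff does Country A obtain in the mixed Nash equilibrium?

Country B's mix must leave Country A indifferent between Arm and Disarm.
  Country A's expected payoff from Arm: q·(-3) + (1−q)·(-1) = -2q - 1
  Country A's expected payoff from Disarm: q·3 + (1−q)·(-2) = 5q - 2
  -2q - 1 = 5q - 2  ⇒  -7q = -1  ⇒  q = 1/7.
At equilibrium Country A is indifferent across rows, so Country A's payoff equals the payoff from Arm: (1/7)·(-3) + (6/7)·(-1) = -9/7.

-9/7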